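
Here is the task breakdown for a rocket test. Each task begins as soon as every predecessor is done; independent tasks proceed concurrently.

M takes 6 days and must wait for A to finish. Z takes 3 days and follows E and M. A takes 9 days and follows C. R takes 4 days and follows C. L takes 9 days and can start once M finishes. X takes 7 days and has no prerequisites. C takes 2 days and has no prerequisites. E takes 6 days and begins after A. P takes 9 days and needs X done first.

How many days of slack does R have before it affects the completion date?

The longest chain is C→A→M→L = 2+9+6+9 = 26; overall finish 26 days.
R finishes as early as 6 and must finish by 26.
So R can slip 26 − 6 = 20 days.

20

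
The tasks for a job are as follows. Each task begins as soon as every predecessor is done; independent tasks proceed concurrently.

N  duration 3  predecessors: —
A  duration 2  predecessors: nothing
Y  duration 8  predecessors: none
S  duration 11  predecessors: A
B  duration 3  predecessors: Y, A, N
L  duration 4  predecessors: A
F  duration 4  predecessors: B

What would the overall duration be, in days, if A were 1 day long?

Baseline: Y→B→F = 8+3+4 = 15 → 15 days.
A has 2 days of float (longest path through it is 13).
That remains the longest chain; total 15 days.

15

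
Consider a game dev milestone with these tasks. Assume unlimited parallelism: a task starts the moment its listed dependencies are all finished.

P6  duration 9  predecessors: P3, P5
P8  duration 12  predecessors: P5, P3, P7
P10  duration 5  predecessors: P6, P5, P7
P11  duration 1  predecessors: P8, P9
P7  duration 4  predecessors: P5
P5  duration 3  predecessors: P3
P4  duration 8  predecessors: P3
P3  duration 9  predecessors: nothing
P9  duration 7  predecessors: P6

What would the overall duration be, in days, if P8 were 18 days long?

35

The binding path is P3→P5→P7→P8→P11 = 9+3+4+12+1 = 29; finish at 29 days.
Since P8 is critical, the +6 change carries straight to that chain (now 35 days).
No other chain overtakes it, so the finish is 35 days.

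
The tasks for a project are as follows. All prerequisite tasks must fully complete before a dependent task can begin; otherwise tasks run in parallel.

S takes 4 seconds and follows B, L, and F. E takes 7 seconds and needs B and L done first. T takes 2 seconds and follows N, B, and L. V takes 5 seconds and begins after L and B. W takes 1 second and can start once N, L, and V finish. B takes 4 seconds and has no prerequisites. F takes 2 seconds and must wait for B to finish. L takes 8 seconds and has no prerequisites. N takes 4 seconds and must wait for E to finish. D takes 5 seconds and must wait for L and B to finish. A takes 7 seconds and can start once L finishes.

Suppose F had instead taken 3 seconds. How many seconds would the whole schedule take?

The binding path is L→E→N→T = 8+7+4+2 = 21; finish at 21 seconds.
F is off the critical path — its longest chain is 10 seconds, giving 11 of slack.
No other chain overtakes it, so the finish is 21 seconds.

21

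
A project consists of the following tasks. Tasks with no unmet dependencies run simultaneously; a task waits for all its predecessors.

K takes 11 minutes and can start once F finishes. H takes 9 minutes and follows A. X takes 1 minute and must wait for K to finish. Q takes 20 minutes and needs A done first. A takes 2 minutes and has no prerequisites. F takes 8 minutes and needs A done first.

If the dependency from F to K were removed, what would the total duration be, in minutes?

With the dependency in place, A→F→K→X = 2+8+11+1 = 22 sets the finish at 22 minutes.
Without F→K, K's earliest start moves from 10 to 0.
After: A→Q = 2+20 = 22 → 22 minutes.

22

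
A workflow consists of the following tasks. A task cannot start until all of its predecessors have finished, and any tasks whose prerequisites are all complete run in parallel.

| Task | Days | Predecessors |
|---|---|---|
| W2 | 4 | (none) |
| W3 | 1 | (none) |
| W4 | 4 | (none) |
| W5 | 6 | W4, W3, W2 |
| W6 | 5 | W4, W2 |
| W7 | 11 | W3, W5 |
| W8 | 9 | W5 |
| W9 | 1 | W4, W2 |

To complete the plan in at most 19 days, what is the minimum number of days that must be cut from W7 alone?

2

Current finish: 21 days; target: 19.
W7 is on every critical path, so each day cut from W7 cuts the finish by one (this holds down to a finish of 19).
Need 21 − 19 = 2 days off W7 → W7 becomes 9 days, finish becomes 19.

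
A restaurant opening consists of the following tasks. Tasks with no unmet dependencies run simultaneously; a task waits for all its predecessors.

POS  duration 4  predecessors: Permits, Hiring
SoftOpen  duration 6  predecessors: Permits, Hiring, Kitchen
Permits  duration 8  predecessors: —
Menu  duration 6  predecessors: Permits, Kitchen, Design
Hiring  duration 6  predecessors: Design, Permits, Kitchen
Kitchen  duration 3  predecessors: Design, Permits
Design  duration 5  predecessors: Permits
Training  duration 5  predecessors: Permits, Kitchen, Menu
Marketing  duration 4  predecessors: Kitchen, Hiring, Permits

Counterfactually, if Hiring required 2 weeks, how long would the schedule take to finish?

27

The binding path is Permits→Design→Kitchen→Hiring→SoftOpen = 8+5+3+6+6 = 28; finish at 28 weeks.
Hiring is on the critical path; changing it to 2 makes that path 24 weeks.
Now Permits→Design→Kitchen→Menu→Training = 8+5+3+6+5 = 27 is longest, so the finish becomes 27 weeks.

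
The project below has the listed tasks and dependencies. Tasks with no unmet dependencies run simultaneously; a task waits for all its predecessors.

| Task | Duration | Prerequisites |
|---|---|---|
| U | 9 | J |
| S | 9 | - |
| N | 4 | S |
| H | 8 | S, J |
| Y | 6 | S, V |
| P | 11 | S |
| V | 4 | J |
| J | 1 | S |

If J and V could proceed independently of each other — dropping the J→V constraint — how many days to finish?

Before: longest chain S→J→V→Y = 9+1+4+6 = 20, finish 20.
Without J→V, V's earliest start moves from 10 to 0.
After: S→P = 9+11 = 20 → 20 days.

20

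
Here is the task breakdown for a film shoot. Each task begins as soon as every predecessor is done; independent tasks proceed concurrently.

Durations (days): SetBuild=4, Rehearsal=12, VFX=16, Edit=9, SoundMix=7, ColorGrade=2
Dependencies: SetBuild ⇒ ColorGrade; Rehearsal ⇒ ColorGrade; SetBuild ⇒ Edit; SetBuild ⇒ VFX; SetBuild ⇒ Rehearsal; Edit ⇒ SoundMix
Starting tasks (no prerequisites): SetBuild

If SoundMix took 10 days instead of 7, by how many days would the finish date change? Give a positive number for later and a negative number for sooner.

3

Critical path before the change: SetBuild→Edit→SoundMix = 4+9+7 = 20 giving 20 days.
SoundMix lies on that path, so at 10 days the path becomes 23 days.
That remains the longest chain; total 23 days.
Change in finish: 23 − 20 = +3 days.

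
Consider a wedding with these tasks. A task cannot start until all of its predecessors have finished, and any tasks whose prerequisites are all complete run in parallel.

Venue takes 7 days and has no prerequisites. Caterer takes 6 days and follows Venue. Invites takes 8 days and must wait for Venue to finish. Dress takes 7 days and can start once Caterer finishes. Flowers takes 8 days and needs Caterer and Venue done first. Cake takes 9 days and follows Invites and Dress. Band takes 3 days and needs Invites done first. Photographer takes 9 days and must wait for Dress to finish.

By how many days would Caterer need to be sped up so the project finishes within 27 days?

2

Current finish: 29 days; target: 27.
Caterer is on every critical path, so each day cut from Caterer cuts the finish by one (this holds down to a finish of 24).
Need 29 − 27 = 2 days off Caterer → Caterer becomes 4 days, finish becomes 27.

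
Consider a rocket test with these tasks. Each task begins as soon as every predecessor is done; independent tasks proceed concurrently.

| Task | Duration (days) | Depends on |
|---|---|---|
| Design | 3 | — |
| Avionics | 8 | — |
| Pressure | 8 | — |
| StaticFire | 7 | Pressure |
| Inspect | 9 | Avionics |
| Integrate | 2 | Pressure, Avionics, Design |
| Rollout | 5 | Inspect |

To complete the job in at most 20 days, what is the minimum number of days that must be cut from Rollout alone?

Current finish: 22 days; target: 20.
Rollout is on every critical path, so each day cut from Rollout cuts the finish by one (this holds down to a finish of 18).
Need 22 − 20 = 2 days off Rollout → Rollout becomes 3 days, finish becomes 20.

2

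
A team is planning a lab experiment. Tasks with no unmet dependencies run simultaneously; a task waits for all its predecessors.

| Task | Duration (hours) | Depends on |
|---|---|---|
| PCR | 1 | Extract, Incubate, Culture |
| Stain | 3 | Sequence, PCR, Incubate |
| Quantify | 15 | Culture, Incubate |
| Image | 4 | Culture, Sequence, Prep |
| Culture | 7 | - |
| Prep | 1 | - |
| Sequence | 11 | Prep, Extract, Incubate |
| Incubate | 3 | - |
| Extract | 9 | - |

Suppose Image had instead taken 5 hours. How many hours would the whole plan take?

The binding path is Extract→Sequence→Image = 9+11+4 = 24; finish at 24 hours.
Since Image is critical, the +1 change carries straight to that chain (now 25 hours).
No other chain overtakes it, so the finish is 25 hours.

25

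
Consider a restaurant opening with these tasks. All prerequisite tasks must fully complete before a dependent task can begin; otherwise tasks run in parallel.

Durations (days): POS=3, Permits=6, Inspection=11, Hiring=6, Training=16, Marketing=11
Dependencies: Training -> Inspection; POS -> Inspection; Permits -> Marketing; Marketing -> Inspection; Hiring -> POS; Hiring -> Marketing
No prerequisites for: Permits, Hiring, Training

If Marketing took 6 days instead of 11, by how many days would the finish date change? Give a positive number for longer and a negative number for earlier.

Baseline: Permits→Marketing→Inspection = 6+11+11 = 28 → 28 days.
Marketing lies on that path, so at 6 days the path becomes 23 days.
Now Training→Inspection = 16+11 = 27 is longest, so the finish becomes 27 days.
Change in finish: 27 − 28 = -1 days.

-1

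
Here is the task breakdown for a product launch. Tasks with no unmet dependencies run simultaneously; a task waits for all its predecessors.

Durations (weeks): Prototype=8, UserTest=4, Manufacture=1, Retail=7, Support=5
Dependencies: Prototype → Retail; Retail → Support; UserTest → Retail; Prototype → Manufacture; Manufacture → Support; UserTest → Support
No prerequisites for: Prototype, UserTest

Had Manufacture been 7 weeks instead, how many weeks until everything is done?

As given, the longest chain is Prototype→Retail→Support = 8+7+5 = 20, so the finish is 20 weeks.
Manufacture has 6 weeks of float (longest path through it is 14).
New critical path: Prototype→Manufacture→Support = 8+7+5 = 20 ⇒ 20 weeks.

20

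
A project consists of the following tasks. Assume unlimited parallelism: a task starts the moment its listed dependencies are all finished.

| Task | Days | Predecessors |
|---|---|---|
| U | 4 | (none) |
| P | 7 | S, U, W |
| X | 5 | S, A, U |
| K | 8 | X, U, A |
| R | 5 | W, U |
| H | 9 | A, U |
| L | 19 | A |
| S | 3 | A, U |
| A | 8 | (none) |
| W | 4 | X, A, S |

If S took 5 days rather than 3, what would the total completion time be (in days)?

29

Critical path before the change: A→S→X→W→P = 8+3+5+4+7 = 27 giving 27 days.
Since S is critical, the +2 change carries straight to that chain (now 29 days).
That remains the longest chain; total 29 days.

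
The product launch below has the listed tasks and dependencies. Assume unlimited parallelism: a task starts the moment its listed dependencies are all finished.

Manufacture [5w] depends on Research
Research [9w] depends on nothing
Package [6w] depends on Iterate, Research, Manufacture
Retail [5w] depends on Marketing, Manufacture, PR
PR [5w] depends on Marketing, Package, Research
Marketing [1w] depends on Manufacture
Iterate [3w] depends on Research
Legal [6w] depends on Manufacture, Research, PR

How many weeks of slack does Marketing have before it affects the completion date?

5

Critical path: Research→Manufacture→Package→PR→Legal = 9+5+6+5+6 = 31, so the finish is 31 weeks.
Marketing finishes as early as 15 and must finish by 20.
Float = 31 − 26 = 5.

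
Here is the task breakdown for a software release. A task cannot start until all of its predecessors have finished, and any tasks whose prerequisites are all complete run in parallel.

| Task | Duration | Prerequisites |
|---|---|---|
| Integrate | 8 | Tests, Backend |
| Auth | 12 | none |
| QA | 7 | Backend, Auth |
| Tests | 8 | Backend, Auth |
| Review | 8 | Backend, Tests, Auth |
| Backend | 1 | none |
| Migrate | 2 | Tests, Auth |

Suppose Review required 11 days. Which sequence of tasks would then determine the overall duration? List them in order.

Critical path before the change: Auth→Tests→Review = 12+8+8 = 28 giving 28 days.
Since Review is critical, the +3 change carries straight to that chain (now 31 days).
The critical path is still Auth→Tests→Review; finish is now 31 days.

Auth, Tests, Review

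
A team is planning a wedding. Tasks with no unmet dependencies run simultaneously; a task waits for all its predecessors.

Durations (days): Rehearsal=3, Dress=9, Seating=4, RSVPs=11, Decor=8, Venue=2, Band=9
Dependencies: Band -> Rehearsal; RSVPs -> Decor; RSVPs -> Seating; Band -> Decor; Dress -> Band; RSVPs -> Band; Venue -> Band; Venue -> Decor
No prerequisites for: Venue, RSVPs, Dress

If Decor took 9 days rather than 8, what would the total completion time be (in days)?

29

The binding path is RSVPs→Band→Decor = 11+9+8 = 28; finish at 28 days.
Decor is on the critical path; changing it to 9 makes that path 29 days.
That remains the longest chain; total 29 days.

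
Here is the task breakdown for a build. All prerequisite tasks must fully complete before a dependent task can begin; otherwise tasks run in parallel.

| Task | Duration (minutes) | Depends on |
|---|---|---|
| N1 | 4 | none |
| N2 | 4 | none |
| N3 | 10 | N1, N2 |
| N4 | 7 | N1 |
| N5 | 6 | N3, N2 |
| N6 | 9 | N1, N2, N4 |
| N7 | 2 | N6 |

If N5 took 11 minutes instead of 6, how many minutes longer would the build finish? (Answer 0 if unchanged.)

Actual critical path: N1→N4→N6→N7 = 4+7+9+2 = 22 ⇒ 22 minutes.
The longest path through N5 is only 20 minutes, so N5 has float 2.
The binding chain switches to N1→N3→N5 = 4+10+11 = 25; finish 25 minutes.
Change in finish: 25 − 22 = +3 minutes.

3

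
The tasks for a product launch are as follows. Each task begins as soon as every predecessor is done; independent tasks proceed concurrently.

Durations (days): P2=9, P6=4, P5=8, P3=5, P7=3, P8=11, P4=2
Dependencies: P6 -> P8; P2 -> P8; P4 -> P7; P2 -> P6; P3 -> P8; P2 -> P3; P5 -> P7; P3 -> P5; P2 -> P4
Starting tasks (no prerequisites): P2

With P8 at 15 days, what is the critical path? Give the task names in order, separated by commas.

P2, P3, P8

The binding path is P2→P3→P8 = 9+5+11 = 25; finish at 25 days.
P8 lies on that path, so at 15 days the path becomes 29 days.
The critical path is still P2→P3→P8; finish is now 29 days.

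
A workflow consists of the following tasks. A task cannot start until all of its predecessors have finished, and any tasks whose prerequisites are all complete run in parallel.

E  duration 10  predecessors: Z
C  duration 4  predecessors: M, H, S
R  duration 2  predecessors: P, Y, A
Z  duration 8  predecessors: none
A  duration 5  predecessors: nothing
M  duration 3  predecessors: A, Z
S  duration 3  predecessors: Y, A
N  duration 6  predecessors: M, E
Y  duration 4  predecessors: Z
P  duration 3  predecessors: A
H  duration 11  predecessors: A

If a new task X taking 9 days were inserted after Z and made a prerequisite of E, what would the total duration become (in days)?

Originally the workflow takes 24 days.
With X inserted, E now waits for max(Z, X).
New critical path: Z→X→E→N = 8+9+10+6 = 33 ⇒ 33 days.

33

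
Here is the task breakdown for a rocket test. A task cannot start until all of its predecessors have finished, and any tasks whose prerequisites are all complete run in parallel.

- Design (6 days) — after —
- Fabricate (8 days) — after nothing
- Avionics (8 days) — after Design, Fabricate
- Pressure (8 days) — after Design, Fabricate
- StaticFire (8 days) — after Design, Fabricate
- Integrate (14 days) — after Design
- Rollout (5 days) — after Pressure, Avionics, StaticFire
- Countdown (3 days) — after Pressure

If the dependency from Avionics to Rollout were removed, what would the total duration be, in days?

With the dependency in place, Fabricate→Avionics→Rollout = 8+8+5 = 21 sets the finish at 21 days.
Dropping Avionics→Rollout doesn't change Rollout's earliest start (16); another predecessor still binds.
New critical path: Fabricate→Pressure→Rollout = 8+8+5 = 21 ⇒ 21 days.

21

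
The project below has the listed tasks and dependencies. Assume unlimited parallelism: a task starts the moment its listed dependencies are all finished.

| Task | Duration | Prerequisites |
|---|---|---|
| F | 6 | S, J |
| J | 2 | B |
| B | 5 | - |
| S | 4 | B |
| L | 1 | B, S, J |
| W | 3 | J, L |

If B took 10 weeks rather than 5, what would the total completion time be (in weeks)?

20

Actual critical path: B→S→F = 5+4+6 = 15 ⇒ 15 weeks.
B lies on that path, so at 10 weeks the path becomes 20 weeks.
The critical path is still B→S→F; finish is now 20 weeks.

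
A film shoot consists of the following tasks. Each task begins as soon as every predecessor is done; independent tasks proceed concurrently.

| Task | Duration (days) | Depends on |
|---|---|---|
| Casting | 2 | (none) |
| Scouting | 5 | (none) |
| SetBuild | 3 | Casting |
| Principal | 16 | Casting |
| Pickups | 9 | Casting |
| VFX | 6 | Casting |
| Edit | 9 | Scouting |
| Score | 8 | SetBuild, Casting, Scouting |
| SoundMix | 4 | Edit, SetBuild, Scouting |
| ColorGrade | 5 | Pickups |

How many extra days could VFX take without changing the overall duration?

Critical path: Casting→Principal = 2+16 = 18, so the finish is 18 days.
The longest chain containing VFX totals 8 days.
Float = 18 − 8 = 10.

10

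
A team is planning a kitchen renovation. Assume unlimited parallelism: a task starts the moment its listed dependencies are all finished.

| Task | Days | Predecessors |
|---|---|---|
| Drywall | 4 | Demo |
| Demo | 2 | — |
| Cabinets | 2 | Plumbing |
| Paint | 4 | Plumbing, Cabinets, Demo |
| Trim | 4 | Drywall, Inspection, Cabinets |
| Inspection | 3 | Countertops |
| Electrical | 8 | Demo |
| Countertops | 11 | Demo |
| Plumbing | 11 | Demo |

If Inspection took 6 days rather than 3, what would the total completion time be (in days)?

23

Baseline: Demo→Countertops→Inspection→Trim = 2+11+3+4 = 20 → 20 days.
Since Inspection is critical, the +3 change carries straight to that chain (now 23 days).
No other chain overtakes it, so the finish is 23 days.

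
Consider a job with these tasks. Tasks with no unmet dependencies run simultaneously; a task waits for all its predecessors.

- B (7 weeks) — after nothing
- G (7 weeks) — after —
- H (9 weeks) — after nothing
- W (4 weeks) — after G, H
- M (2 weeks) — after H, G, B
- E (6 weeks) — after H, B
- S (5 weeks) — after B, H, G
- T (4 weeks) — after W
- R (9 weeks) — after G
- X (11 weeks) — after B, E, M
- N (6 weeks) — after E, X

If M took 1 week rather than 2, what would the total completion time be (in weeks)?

Actual critical path: H→E→X→N = 9+6+11+6 = 32 ⇒ 32 weeks.
M is off the critical path — its longest chain is 28 weeks, giving 4 of slack.
That remains the longest chain; total 32 weeks.

32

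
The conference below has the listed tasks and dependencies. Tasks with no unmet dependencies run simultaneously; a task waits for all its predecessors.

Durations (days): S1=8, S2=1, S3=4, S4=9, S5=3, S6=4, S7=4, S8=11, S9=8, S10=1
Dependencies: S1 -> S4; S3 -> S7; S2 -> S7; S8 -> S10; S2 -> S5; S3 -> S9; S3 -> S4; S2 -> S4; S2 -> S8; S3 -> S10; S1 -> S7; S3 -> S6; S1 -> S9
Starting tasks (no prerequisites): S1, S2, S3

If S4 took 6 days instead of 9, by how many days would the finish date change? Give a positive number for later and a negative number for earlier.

Critical path before the change: S1→S4 = 8+9 = 17 giving 17 days.
S4 is on the critical path; changing it to 6 makes that path 14 days.
Now S1→S9 = 8+8 = 16 is longest, so the finish becomes 16 days.
Change in finish: 16 − 17 = -1 days.

-1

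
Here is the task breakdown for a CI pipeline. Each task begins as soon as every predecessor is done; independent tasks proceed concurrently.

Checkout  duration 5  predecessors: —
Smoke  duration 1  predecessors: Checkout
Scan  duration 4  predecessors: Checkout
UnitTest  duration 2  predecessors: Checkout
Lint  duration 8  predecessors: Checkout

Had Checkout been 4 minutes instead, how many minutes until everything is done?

As given, the longest chain is Checkout→Lint = 5+8 = 13, so the finish is 13 minutes.
Checkout is on the critical path; changing it to 4 makes that path 12 minutes.
No other chain overtakes it, so the finish is 12 minutes.

12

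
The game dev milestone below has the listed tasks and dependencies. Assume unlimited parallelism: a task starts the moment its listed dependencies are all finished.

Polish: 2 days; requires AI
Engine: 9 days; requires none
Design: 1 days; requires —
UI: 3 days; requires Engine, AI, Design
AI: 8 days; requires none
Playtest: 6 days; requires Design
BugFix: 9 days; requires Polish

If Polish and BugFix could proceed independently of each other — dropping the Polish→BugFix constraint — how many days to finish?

Before: longest chain AI→Polish→BugFix = 8+2+9 = 19, finish 19.
Without Polish→BugFix, BugFix's earliest start moves from 10 to 0.
After: Engine→UI = 9+3 = 12 → 12 days.

12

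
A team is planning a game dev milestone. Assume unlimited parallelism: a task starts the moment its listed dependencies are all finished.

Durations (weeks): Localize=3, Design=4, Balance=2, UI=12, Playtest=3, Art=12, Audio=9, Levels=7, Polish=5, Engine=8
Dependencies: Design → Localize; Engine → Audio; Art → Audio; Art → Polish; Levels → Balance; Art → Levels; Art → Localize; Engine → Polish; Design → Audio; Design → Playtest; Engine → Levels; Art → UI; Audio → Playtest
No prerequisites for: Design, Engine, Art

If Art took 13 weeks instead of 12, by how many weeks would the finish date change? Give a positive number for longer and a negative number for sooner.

1

Actual critical path: Art→Audio→Playtest = 12+9+3 = 24 ⇒ 24 weeks.
Art lies on that path, so at 13 weeks the path becomes 25 weeks.
That remains the longest chain; total 25 weeks.
Change in finish: 25 − 24 = +1 weeks.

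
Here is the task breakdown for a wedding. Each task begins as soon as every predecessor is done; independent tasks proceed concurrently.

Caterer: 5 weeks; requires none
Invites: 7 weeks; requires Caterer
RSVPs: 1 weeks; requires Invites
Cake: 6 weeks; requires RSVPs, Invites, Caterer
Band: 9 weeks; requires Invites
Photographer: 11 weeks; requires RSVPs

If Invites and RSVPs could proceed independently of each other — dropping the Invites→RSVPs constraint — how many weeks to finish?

With the dependency in place, Caterer→Invites→RSVPs→Photographer = 5+7+1+11 = 24 sets the finish at 24 weeks.
Without Invites→RSVPs, RSVPs's earliest start moves from 12 to 0.
The longest chain is now Caterer→Invites→Band = 5+7+9 = 21, so the job takes 21 weeks.

21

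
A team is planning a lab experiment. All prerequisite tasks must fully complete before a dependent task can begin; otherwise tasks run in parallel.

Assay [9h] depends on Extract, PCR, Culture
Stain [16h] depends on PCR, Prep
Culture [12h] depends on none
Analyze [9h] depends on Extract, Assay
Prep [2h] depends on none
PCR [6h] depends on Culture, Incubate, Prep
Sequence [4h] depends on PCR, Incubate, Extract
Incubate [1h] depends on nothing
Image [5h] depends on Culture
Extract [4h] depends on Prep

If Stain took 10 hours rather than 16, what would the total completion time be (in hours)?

36

Baseline: Culture→PCR→Assay→Analyze = 12+6+9+9 = 36 → 36 hours.
Stain is off the critical path — its longest chain is 34 hours, giving 2 of slack.
No other chain overtakes it, so the finish is 36 hours.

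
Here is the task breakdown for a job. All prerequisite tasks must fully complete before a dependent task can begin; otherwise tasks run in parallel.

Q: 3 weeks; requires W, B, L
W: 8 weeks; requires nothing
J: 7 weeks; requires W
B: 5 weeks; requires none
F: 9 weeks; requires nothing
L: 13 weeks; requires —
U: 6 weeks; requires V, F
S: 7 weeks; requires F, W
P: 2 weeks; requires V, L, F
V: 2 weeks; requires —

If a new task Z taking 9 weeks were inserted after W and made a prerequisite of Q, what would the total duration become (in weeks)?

Originally the schedule takes 16 weeks.
With Z inserted, Q now waits for max(W, B, L, Z).
New critical path: W→Z→Q = 8+9+3 = 20 ⇒ 20 weeks.

20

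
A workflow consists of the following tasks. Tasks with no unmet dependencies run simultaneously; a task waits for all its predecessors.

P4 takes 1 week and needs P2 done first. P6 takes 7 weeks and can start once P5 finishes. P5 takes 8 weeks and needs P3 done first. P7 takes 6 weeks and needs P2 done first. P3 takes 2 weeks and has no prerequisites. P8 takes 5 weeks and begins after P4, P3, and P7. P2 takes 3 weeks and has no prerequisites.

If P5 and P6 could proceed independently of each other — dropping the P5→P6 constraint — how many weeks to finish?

14

Original critical path: P3→P5→P6 = 2+8+7 = 17 ⇒ 17 weeks.
Without P5→P6, P6's earliest start moves from 10 to 0.
The longest chain is now P2→P7→P8 = 3+6+5 = 14, so the project takes 14 weeks.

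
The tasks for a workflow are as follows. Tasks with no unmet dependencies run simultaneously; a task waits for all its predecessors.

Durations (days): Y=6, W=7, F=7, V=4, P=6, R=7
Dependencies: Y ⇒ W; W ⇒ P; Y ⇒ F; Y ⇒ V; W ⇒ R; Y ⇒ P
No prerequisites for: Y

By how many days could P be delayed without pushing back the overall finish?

Critical path: Y→W→R = 6+7+7 = 20, so the finish is 20 days.
The longest chain containing P totals 19 days.
Slack of P = 14 − 13 = 1 day.

1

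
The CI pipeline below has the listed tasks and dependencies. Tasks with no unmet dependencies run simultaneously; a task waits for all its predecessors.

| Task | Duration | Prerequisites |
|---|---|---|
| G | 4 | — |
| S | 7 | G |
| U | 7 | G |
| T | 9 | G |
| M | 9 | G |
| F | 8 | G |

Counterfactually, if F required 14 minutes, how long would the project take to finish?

18

Actual critical path: G→T = 4+9 = 13 ⇒ 13 minutes.
F is off the critical path — its longest chain is 12 minutes, giving 1 of slack.
Now G→F = 4+14 = 18 is longest, so the finish becomes 18 minutes.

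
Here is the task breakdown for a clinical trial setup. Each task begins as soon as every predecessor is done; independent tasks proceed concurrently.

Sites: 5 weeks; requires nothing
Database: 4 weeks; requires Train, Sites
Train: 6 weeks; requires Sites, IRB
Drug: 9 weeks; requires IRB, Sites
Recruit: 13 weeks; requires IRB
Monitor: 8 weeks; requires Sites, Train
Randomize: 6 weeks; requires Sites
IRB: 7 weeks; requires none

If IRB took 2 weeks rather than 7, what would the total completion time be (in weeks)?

As given, the longest chain is IRB→Train→Monitor = 7+6+8 = 21, so the finish is 21 weeks.
Since IRB is critical, the -5 change carries straight to that chain (now 16 weeks).
Now Sites→Train→Monitor = 5+6+8 = 19 is longest, so the finish becomes 19 weeks.

19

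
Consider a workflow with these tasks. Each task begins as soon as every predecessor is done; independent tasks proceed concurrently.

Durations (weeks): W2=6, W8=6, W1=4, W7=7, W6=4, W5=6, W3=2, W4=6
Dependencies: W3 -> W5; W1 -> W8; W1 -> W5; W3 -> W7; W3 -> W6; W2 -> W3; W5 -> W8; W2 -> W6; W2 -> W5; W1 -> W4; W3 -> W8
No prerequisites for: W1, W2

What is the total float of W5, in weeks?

The longest chain is W2→W3→W5→W8 = 6+2+6+6 = 20; overall finish 20 weeks.
W5 finishes as early as 14 and must finish by 14.
So W5 can slip 14 − 14 = 0 weeks.

0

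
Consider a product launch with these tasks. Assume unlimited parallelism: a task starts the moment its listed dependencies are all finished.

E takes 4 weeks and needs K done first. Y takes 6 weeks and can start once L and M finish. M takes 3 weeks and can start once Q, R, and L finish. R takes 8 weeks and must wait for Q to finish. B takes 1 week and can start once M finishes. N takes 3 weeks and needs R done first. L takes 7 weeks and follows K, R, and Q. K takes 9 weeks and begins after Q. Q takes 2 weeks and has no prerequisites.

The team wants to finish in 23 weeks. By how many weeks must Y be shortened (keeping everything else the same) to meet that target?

4

Current finish: 27 weeks; target: 23.
Y is on every critical path, so each week cut from Y cuts the finish by one (this holds down to a finish of 22).
Need 27 − 23 = 4 weeks off Y → Y becomes 2 weeks, finish becomes 23.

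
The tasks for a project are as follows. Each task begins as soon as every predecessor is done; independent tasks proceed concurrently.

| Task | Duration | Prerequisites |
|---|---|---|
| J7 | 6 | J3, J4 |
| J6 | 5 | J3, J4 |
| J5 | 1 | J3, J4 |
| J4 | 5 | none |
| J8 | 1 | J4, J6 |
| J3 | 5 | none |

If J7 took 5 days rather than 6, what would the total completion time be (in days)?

11

Baseline: J3→J7 = 5+6 = 11 → 11 days.
J7 is on the critical path; changing it to 5 makes that path 10 days.
New critical path: J3→J6→J8 = 5+5+1 = 11 ⇒ 11 days.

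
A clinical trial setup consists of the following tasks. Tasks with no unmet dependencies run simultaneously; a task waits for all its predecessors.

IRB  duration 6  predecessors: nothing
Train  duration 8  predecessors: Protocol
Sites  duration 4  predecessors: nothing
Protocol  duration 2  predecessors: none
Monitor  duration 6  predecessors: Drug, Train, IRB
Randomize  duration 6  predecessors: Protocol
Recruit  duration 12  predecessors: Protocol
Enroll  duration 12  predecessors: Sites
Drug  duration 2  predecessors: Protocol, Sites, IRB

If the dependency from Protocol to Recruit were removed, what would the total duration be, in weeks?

Original critical path: Protocol→Train→Monitor = 2+8+6 = 16 ⇒ 16 weeks.
Without Protocol→Recruit, Recruit's earliest start moves from 2 to 0.
New critical path: Protocol→Train→Monitor = 2+8+6 = 16 ⇒ 16 weeks.

16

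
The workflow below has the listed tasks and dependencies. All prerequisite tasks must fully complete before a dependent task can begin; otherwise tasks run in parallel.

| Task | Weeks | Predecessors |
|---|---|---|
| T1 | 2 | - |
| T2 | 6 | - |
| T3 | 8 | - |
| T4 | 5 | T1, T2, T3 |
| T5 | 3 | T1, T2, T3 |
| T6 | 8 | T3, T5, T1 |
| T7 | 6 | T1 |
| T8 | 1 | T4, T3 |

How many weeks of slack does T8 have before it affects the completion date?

The longest chain is T3→T5→T6 = 8+3+8 = 19; overall finish 19 weeks.
The longest chain containing T8 totals 14 weeks.
So T8 can slip 19 − 14 = 5 weeks.

5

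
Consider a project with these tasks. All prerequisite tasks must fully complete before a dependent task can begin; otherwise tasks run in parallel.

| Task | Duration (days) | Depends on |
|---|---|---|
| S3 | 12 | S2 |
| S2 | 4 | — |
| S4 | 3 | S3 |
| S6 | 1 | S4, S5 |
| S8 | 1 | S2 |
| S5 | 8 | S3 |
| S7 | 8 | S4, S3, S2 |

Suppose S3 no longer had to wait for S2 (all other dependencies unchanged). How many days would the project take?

With the dependency in place, S2→S3→S4→S7 = 4+12+3+8 = 27 sets the finish at 27 days.
Without S2→S3, S3's earliest start moves from 4 to 0.
After: S3→S4→S7 = 12+3+8 = 23 → 23 days.

23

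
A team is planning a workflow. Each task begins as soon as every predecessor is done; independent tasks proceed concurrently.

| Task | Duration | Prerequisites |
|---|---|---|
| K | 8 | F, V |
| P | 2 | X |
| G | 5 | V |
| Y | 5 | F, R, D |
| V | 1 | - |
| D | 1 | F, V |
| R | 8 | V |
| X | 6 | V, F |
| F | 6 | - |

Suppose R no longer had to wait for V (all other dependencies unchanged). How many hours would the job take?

With the dependency in place, F→X→P = 6+6+2 = 14 sets the finish at 14 hours.
Without V→R, R's earliest start moves from 1 to 0.
After: F→X→P = 6+6+2 = 14 → 14 hours.

14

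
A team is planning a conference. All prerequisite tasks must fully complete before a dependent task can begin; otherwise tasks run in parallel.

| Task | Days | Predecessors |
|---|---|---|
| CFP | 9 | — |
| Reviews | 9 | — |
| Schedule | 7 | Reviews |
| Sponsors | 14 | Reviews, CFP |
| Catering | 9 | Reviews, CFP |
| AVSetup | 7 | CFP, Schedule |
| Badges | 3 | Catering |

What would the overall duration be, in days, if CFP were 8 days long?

Baseline: CFP→Sponsors = 9+14 = 23 → 23 days.
CFP is on the critical path; changing it to 8 makes that path 22 days.
Now Reviews→Schedule→AVSetup = 9+7+7 = 23 is longest, so the finish becomes 23 days.

23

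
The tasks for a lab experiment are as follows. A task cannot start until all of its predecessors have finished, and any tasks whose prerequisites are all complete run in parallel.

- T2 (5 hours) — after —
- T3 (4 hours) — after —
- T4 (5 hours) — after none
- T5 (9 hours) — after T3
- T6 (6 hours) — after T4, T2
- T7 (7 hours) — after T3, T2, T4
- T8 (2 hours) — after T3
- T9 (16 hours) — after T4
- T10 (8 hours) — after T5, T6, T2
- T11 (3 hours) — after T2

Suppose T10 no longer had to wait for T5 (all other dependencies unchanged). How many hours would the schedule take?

21

With the dependency in place, T3→T5→T10 = 4+9+8 = 21 sets the finish at 21 hours.
Without T5→T10, T10's earliest start moves from 13 to 11.
The longest chain is now T4→T9 = 5+16 = 21, so the schedule takes 21 hours.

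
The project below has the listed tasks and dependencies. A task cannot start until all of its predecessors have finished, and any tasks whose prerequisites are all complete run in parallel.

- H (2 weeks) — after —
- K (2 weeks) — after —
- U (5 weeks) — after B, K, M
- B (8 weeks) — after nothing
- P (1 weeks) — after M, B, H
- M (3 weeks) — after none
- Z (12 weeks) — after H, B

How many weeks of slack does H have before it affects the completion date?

Critical path: B→Z = 8+12 = 20, so the finish is 20 weeks.
The longest chain containing H totals 14 weeks.
Slack of H = 6 − 0 = 6 weeks.

6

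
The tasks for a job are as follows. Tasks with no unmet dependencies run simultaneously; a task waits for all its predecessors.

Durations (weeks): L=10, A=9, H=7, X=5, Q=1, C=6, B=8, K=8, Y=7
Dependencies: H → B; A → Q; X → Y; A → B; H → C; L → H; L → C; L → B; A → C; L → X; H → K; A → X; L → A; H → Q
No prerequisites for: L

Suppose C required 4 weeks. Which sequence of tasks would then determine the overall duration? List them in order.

The binding path is L→A→X→Y = 10+9+5+7 = 31; finish at 31 weeks.
C is off the critical path — its longest chain is 25 weeks, giving 6 of slack.
The critical path is still L→A→X→Y; finish is now 31 weeks.

L, A, X, Y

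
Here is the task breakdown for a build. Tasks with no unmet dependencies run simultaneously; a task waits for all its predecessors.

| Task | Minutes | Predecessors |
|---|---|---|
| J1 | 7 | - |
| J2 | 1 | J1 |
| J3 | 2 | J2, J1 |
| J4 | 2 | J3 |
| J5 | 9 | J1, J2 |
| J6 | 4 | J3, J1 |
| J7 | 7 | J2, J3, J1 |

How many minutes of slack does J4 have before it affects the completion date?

5

J1→J2→J3→J7 = 7+1+2+7 = 17 sets the makespan at 17 minutes.
The longest chain containing J4 totals 12 minutes.
Float = 17 − 12 = 5.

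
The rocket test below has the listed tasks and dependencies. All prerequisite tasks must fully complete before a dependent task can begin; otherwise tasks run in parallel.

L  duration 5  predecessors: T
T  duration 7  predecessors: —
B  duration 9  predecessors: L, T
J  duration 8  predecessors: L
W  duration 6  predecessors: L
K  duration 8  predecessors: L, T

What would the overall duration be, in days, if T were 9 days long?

23

Actual critical path: T→L→B = 7+5+9 = 21 ⇒ 21 days.
Since T is critical, the +2 change carries straight to that chain (now 23 days).
No other chain overtakes it, so the finish is 23 days.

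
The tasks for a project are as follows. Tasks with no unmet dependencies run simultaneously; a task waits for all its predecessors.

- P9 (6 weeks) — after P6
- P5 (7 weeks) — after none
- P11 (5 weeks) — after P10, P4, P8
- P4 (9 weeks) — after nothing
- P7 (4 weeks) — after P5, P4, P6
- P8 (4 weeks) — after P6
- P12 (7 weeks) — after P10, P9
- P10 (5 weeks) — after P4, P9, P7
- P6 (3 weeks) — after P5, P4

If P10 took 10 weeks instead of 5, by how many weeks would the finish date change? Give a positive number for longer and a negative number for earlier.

5

Baseline: P4→P6→P9→P10→P12 = 9+3+6+5+7 = 30 → 30 weeks.
P10 lies on that path, so at 10 weeks the path becomes 35 weeks.
That remains the longest chain; total 35 weeks.
Change in finish: 35 − 30 = +5 weeks.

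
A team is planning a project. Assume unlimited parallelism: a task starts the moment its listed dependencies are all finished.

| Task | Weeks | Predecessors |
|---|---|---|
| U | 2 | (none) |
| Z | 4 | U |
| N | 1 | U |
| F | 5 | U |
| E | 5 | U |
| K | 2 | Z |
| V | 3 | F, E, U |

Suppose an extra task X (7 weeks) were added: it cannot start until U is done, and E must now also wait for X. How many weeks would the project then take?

Originally the project takes 10 weeks.
With X inserted, E now waits for max(U, X).
New critical path: U→X→E→V = 2+7+5+3 = 17 ⇒ 17 weeks.

17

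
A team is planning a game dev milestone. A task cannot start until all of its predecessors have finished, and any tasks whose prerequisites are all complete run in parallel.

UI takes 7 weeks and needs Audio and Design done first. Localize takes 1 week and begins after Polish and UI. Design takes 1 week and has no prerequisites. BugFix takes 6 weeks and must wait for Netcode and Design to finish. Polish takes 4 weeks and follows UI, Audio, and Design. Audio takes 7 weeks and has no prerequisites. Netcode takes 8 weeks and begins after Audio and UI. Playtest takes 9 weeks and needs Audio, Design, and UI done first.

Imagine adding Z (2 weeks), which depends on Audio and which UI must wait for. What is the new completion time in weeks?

Originally the job takes 28 weeks.
With Z inserted, UI now waits for max(Audio, Design, Z).
New critical path: Audio→Z→UI→Netcode→BugFix = 7+2+7+8+6 = 30 ⇒ 30 weeks.

30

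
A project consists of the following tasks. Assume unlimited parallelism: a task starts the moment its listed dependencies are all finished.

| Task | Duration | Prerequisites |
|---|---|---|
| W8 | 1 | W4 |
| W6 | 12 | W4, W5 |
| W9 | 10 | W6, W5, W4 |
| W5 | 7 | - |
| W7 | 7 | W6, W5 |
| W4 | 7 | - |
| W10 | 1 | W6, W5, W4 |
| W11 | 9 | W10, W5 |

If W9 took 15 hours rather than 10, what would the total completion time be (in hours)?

Critical path before the change: W4→W6→W9 = 7+12+10 = 29 giving 29 hours.
Since W9 is critical, the +5 change carries straight to that chain (now 34 hours).
That remains the longest chain; total 34 hours.

34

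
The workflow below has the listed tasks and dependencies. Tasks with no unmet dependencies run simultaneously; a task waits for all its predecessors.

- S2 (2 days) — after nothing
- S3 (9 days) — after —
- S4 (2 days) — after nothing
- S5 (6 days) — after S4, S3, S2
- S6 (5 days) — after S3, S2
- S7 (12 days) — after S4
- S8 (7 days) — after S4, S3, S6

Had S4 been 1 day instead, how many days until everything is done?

As given, the longest chain is S3→S6→S8 = 9+5+7 = 21, so the finish is 21 days.
S4 has 7 days of float (longest path through it is 14).
That remains the longest chain; total 21 days.

21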